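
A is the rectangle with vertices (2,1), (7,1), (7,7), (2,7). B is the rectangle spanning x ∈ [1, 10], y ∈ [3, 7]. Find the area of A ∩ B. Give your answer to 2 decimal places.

20.00

|A∩B|: x∈[2,7], y∈[3,7] → 5·4 = 20.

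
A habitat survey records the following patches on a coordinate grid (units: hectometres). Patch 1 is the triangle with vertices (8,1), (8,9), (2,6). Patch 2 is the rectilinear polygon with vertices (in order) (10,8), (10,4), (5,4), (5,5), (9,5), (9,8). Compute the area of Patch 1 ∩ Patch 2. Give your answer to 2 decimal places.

The intersection is the polygon with vertices (8,4), (5,4), (5,5), (8,5).
By the shoelace formula its area is 3.00.

3.00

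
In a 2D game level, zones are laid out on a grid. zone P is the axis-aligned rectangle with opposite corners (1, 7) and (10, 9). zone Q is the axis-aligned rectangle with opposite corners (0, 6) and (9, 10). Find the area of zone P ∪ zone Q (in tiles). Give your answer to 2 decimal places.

38.00

By inclusion–exclusion:
Individual areas: |zone P| = 18, |zone Q| = 36.
|zone P∩zone Q|: x∈[1,9], y∈[7,9] → 8·2 = 16.
|zone P ∪ zone Q| = 54 − 16 = 38.00.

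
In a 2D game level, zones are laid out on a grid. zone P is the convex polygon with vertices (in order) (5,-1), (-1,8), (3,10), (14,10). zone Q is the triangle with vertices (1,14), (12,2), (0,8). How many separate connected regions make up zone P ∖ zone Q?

zone P ∖ zone Q splits into 2 disjoint pieces (area 33.2889, area 25.1063).

2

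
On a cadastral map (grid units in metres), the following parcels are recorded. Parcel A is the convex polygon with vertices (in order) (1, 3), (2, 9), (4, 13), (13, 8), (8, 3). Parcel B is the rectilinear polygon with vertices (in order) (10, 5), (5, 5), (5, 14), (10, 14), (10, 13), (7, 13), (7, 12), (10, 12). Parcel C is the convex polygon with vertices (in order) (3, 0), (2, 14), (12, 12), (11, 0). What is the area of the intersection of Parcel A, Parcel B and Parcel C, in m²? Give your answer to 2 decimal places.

The intersection is the polygon with vertices (10,5), (5,5), (5,12.444), (10,9.667).
By the shoelace formula its area is 30.28.

30.28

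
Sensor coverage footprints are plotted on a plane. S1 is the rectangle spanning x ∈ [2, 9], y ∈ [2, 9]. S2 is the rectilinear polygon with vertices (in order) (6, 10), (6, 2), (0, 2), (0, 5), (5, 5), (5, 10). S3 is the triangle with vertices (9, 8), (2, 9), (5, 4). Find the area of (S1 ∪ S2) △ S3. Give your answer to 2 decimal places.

|S1 ∪ S2| = 56.
|(S1 ∪ S2) ∩ S3| = 16.
|(S1 ∪ S2) △ S3| = 56 + 16 − 32 = 40.00.

40.00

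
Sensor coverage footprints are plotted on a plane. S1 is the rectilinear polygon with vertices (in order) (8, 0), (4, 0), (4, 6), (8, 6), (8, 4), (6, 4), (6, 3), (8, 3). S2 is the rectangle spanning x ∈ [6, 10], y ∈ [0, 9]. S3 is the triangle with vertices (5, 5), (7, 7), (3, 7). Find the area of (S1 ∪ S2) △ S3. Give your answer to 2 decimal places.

|S1 ∪ S2| = 48.
|(S1 ∪ S2) ∩ S3| = 1.5.
|(S1 ∪ S2) △ S3| = 48 + 4 − 3 = 49.00.

49.00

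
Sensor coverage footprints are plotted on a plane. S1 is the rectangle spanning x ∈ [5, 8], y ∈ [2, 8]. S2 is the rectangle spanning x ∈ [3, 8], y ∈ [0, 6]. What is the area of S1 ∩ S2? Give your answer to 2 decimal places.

12.00

|S1∩S2|: x∈[5,8], y∈[2,6] → 3·4 = 12.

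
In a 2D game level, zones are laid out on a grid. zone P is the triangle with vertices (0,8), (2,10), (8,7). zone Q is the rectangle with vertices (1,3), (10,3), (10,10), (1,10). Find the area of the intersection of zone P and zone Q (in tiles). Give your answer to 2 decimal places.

8.44

The intersection is the polygon with vertices (2,10), (8,7), (1,7.875), (1,9).
By the shoelace formula its area is 8.44.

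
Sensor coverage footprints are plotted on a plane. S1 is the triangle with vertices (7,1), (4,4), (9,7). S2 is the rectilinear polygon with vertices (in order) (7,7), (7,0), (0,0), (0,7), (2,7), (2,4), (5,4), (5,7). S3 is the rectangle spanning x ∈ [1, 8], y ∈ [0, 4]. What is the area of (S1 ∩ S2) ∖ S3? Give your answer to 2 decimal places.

2.40

|S1 ∩ S2| = 6.9.
|(S1 ∩ S2) ∩ S3| = 4.5.
|(S1 ∩ S2) ∖ S3| = 6.9 − 4.5 = 2.40.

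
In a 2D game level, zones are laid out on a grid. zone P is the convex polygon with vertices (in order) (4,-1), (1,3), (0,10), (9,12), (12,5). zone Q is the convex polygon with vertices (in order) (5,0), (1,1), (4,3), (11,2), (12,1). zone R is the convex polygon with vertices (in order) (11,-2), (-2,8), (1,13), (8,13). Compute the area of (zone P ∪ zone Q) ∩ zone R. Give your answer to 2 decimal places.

The region (zone P ∪ zone Q) ∩ zone R is the polygon with vertices (0,10), (8.234,11.83), (9.913,3.435), (8.48,2.36), (10.177,2.118), (10.444,0.778), (7.867,0.41), (0.568,6.025).
By the shoelace formula its area is 73.16.

73.16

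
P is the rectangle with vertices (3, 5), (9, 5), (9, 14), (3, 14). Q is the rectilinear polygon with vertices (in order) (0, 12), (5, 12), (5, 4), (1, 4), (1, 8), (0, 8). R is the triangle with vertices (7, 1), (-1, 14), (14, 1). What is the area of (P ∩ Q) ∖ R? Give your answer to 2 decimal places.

|P ∩ Q| = 14.
|(P ∩ Q) ∩ R| = 7.4103.
|(P ∩ Q) ∖ R| = 14 − 7.4103 = 6.59.

6.59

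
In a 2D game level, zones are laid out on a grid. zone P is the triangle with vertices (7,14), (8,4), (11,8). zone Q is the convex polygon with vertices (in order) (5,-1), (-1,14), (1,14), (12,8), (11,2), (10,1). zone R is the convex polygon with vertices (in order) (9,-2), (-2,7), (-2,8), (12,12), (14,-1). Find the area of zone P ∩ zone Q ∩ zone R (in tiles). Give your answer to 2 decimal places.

The intersection is the polygon with vertices (8,4), (7.346,10.539), (10.429,8.857), (11,8).
By the shoelace formula its area is 11.96.

11.96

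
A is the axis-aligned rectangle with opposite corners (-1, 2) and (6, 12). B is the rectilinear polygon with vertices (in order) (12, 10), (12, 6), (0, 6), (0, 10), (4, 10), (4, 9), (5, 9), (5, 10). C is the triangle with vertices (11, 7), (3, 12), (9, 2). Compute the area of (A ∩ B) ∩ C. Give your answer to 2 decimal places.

2.20

The region (A ∩ B) ∩ C is the polygon with vertices (5,9), (5,10), (6,10), (6,7), (4.8,9).
By the shoelace formula its area is 2.20.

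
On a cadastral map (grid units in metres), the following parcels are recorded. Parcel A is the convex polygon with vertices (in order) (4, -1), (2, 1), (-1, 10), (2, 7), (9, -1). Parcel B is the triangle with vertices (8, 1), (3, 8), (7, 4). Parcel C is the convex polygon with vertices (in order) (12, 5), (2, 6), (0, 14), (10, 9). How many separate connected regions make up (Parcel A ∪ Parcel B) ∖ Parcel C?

(Parcel A ∪ Parcel B) ∖ Parcel C splits into 2 disjoint pieces (area 34.3539, area 3.2462).

2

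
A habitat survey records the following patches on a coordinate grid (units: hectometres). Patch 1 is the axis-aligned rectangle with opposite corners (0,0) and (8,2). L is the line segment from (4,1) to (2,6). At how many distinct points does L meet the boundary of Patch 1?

1

The segment meets the boundary at (3.6,2).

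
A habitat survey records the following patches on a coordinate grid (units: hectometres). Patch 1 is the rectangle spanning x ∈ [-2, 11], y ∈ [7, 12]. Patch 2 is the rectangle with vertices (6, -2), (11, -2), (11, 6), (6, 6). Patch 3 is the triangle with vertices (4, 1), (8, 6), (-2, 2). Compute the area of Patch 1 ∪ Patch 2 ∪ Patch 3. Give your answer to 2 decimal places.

120.30

By inclusion–exclusion:
Individual areas: |Patch 1| = 65, |Patch 2| = 40, |Patch 3| = 17.
|Patch 1∩Patch 2| = 0 (no overlap).
|Patch 1∩Patch 3| = 0.
|Patch 2∩Patch 3| = 1.7.
|Patch 1∩Patch 2∩Patch 3| = 0.
|Patch 1 ∪ Patch 2 ∪ Patch 3| = 122 − 1.7 + 0 = 120.30.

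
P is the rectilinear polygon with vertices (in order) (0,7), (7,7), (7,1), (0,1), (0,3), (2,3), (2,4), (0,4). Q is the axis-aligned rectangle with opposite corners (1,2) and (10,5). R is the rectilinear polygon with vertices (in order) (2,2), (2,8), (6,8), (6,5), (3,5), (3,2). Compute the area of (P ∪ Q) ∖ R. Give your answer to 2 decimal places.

|P ∪ Q| = 50.
|(P ∪ Q) ∩ R| = 11.
|(P ∪ Q) ∖ R| = 50 − 11 = 39.00.

39.00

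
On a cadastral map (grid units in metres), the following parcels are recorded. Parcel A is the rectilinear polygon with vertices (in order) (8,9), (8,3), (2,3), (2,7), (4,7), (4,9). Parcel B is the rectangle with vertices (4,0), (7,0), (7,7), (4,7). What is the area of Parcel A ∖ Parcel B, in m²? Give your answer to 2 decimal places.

20.00

|Parcel A| = 32, |Parcel A∩Parcel B| = 12.
|Parcel A ∖ Parcel B| = |Parcel A| − |Parcel A∩Parcel B| = 32 − 12 = 20.00.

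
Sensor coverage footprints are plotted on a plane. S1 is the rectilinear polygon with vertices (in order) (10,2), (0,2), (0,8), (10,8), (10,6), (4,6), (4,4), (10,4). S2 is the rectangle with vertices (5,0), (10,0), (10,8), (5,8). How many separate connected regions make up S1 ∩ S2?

2

S1 ∩ S2 splits into 2 disjoint pieces (area 10, area 10).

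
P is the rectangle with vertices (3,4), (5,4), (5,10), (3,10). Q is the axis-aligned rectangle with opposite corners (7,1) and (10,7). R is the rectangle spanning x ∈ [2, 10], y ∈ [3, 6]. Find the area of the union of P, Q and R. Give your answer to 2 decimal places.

41.00

By inclusion–exclusion:
Individual areas: |P| = 12, |Q| = 18, |R| = 24.
|P∩Q| = 0 (no overlap).
|P∩R|: x∈[3,5], y∈[4,6] → 2·2 = 4.
|Q∩R|: x∈[7,10], y∈[3,6] → 3·3 = 9.
|P∩Q∩R| = 0.
|P ∪ Q ∪ R| = 54 − 13 + 0 = 41.00.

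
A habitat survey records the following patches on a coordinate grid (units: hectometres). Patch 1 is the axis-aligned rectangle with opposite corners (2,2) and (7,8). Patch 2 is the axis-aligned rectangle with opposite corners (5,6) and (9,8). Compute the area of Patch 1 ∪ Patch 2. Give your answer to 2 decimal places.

34.00

By inclusion–exclusion:
Individual areas: |Patch 1| = 30, |Patch 2| = 8.
|Patch 1∩Patch 2|: x∈[5,7], y∈[6,8] → 2·2 = 4.
|Patch 1 ∪ Patch 2| = 38 − 4 = 34.00.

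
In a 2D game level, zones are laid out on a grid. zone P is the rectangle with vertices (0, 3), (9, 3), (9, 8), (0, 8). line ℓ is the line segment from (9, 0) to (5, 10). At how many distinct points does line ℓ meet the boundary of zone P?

2

The segment meets the boundary at (5.8,8), (7.8,3).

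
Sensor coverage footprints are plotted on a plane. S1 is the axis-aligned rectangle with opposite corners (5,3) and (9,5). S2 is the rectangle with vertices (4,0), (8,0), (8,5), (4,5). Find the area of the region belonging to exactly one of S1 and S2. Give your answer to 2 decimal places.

16.00

|S1∩S2|: x∈[5,8], y∈[3,5] → 3·2 = 6.
|S1 △ S2| = |S1| + |S2| − 2·|S1∩S2| = 8 + 20 − 12 = 16.00.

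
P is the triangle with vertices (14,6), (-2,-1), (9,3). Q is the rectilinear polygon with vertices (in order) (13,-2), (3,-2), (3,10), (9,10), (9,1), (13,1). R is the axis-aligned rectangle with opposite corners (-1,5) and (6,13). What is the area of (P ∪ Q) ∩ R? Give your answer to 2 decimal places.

15.00

The region (P ∪ Q) ∩ R is the polygon with vertices (3,10), (6,10), (6,5), (3,5).
By the shoelace formula its area is 15.00.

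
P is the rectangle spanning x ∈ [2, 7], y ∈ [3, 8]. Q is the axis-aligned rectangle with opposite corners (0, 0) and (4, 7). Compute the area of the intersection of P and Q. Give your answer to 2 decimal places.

8.00

|P∩Q|: x∈[2,4], y∈[3,7] → 2·4 = 8.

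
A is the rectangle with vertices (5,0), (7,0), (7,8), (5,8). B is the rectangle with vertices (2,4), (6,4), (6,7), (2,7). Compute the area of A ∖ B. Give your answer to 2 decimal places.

13.00

|A∩B|: x∈[5,6], y∈[4,7] → 1·3 = 3.
|A| = 16.
|A ∖ B| = |A| − |A∩B| = 16 − 3 = 13.00.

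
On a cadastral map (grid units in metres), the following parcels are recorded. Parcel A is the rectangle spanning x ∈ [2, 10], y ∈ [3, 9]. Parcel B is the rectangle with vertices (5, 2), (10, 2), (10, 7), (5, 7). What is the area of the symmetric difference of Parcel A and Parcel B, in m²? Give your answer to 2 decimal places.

33.00

|Parcel A∩Parcel B|: x∈[5,10], y∈[3,7] → 5·4 = 20.
|Parcel A △ Parcel B| = |Parcel A| + |Parcel B| − 2·|Parcel A∩Parcel B| = 48 + 25 − 40 = 33.00.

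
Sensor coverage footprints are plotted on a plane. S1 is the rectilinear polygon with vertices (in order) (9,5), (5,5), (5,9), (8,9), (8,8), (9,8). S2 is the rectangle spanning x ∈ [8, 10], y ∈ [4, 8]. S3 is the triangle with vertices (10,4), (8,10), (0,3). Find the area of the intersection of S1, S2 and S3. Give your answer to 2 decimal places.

2.83

The intersection is the polygon with vertices (8,8), (8.667,8), (9,7), (9,5), (8,5).
By the shoelace formula its area is 2.83.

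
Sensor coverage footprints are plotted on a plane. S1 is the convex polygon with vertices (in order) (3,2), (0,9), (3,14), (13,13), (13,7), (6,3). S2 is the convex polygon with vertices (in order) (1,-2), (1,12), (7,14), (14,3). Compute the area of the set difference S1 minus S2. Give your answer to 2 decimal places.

27.48

|S1| = 110.5, |S1∩S2| = 83.0182.
|S1 ∖ S2| = |S1| − |S1∩S2| = 110.5 − 83.0182 = 27.48.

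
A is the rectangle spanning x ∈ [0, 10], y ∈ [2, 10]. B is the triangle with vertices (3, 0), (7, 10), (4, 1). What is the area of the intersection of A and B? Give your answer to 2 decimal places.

2.13

The intersection is the polygon with vertices (3.8,2), (7,10), (4.333,2).
By the shoelace formula its area is 2.13.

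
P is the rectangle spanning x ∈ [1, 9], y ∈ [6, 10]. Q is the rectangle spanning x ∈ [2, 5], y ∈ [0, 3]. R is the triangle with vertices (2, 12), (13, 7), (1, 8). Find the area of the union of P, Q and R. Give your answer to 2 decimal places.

By inclusion–exclusion:
Individual areas: |P| = 32, |Q| = 9, |R| = 24.5.
|P∩Q| = 0 (no overlap).
|P∩R| = 16.6303.
|Q∩R| = 0.
|P∩Q∩R| = 0.
|P ∪ Q ∪ R| = 65.5 − 16.6303 + 0 = 48.87.

48.87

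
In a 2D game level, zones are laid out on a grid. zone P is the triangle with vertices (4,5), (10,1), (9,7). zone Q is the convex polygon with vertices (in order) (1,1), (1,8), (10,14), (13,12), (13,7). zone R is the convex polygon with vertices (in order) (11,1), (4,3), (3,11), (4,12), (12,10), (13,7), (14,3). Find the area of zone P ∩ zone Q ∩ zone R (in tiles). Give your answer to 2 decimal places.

The intersection is the polygon with vertices (9,7), (9.308,5.154), (6.143,3.571), (4,5).
By the shoelace formula its area is 8.88.

8.88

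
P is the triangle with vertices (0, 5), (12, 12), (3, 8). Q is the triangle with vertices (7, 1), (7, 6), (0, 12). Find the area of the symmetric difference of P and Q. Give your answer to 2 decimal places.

21.52

|P| = 7.5, |Q| = 17.5, |P∩Q| = 1.739.
|P △ Q| = |P| + |Q| − 2·|P∩Q| = 7.5 + 17.5 − 3.4781 = 21.52.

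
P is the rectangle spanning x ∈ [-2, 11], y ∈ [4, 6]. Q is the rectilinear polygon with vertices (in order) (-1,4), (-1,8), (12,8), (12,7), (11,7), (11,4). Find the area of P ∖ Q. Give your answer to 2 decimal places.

2.00

|P| = 26, |P∩Q| = 24.
|P ∖ Q| = |P| − |P∩Q| = 26 − 24 = 2.00.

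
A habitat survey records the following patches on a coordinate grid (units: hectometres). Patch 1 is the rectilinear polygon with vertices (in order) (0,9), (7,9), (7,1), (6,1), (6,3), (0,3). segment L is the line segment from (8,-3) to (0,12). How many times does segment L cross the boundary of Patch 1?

2

The segment meets the boundary at (1.6,9), (4.8,3).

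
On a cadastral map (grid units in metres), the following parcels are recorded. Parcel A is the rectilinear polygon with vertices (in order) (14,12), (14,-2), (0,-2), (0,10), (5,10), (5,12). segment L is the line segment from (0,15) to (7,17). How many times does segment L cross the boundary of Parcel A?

The segment lies entirely outside Parcel A and never meets its boundary.

0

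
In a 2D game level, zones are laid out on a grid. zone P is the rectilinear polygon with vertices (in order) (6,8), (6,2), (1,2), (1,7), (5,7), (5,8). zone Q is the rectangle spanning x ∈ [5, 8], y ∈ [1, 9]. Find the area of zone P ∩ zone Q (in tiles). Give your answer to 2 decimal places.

The intersection is the polygon with vertices (6,2), (5,2), (5,7), (5,8), (6,8).
By the shoelace formula its area is 6.00.

6.00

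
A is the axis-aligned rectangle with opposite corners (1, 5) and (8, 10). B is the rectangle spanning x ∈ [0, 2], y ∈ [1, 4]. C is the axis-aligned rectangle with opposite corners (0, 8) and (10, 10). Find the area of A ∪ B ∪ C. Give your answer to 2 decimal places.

47.00

By inclusion–exclusion:
Individual areas: |A| = 35, |B| = 6, |C| = 20.
|A∩B| = 0 (no overlap).
|A∩C|: x∈[1,8], y∈[8,10] → 7·2 = 14.
|B∩C| = 0 (no overlap).
|A∩B∩C| = 0.
|A ∪ B ∪ C| = 61 − 14 + 0 = 47.00.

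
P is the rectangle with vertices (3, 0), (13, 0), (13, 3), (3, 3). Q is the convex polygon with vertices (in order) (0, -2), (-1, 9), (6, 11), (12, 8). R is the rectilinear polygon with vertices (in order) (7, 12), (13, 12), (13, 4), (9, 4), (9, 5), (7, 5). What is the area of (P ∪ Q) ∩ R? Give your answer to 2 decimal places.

The region (P ∪ Q) ∩ R is the polygon with vertices (12,8), (8.4,5), (7,5), (7,10.5).
By the shoelace formula its area is 15.85.

15.85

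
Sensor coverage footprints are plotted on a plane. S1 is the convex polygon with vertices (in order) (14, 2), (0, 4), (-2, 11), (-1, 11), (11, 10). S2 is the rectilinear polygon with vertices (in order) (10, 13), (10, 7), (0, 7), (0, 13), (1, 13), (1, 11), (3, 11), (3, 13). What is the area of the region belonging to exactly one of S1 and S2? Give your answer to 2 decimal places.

84.00

|S1| = 98, |S2| = 56, |S1∩S2| = 35.
|S1 △ S2| = |S1| + |S2| − 2·|S1∩S2| = 98 + 56 − 70 = 84.00.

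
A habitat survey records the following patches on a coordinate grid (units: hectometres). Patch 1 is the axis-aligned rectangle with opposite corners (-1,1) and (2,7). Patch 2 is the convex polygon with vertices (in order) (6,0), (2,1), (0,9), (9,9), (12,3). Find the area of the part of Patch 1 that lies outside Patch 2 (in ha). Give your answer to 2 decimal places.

13.50

|Patch 1| = 18, |Patch 1∩Patch 2| = 4.5.
|Patch 1 ∖ Patch 2| = |Patch 1| − |Patch 1∩Patch 2| = 18 − 4.5 = 13.50.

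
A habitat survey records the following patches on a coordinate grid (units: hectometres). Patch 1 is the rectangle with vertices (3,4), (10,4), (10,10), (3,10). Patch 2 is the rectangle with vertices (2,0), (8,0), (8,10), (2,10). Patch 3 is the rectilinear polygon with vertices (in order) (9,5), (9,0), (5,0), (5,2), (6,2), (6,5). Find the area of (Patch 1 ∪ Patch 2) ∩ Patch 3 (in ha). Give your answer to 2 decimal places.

13.00

The region (Patch 1 ∪ Patch 2) ∩ Patch 3 is the polygon with vertices (8,4), (8,0), (5,0), (5,2), (6,2), (6,5), (9,5), (9,4).
By the shoelace formula its area is 13.00.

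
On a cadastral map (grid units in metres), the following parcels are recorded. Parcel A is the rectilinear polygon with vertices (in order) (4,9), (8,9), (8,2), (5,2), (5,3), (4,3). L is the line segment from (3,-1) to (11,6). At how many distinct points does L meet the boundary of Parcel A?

The segment meets the boundary at (8,3.375), (6.429,2).

2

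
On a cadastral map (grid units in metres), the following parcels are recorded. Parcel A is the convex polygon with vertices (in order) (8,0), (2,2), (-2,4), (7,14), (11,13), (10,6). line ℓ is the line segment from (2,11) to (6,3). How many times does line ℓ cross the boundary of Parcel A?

1

The segment meets the boundary at (2.821,9.357).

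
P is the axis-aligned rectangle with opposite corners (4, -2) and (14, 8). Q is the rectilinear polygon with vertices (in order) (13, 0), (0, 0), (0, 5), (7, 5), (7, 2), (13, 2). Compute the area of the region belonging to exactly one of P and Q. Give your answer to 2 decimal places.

|P| = 100, |Q| = 47, |P∩Q| = 27.
|P △ Q| = |P| + |Q| − 2·|P∩Q| = 100 + 47 − 54 = 93.00.

93.00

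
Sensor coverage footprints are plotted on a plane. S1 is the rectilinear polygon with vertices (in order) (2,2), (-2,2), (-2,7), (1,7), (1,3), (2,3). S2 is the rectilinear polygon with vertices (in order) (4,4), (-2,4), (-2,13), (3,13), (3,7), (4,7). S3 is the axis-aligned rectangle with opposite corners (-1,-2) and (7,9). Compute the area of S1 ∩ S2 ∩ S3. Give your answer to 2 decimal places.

6.00

The intersection is the polygon with vertices (1,7), (1,4), (-1,4), (-1,7).
By the shoelace formula its area is 6.00.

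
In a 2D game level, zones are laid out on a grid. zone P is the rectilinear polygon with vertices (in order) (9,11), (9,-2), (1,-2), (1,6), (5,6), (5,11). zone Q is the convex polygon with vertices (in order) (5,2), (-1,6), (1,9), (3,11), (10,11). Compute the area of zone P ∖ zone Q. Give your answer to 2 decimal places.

51.73

|zone P| = 84, |zone P∩zone Q| = 32.2667.
|zone P ∖ zone Q| = |zone P| − |zone P∩zone Q| = 84 − 32.2667 = 51.73.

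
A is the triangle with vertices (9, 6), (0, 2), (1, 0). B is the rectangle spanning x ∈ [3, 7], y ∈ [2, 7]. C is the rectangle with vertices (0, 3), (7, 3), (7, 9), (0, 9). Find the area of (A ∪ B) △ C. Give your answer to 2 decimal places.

|A ∪ B| = 26.2778.
|(A ∪ B) ∩ C| = 16.125.
|(A ∪ B) △ C| = 26.2778 + 42 − 32.25 = 36.03.

36.03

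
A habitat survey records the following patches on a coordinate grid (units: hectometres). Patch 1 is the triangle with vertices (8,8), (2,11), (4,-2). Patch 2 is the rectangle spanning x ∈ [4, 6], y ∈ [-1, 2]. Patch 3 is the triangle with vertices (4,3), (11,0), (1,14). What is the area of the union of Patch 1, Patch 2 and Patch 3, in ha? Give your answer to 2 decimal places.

51.85

By inclusion–exclusion:
Individual areas: |Patch 1| = 36, |Patch 2| = 6, |Patch 3| = 34.
|Patch 1∩Patch 2| = 3.
|Patch 1∩Patch 3| = 21.149.
|Patch 2∩Patch 3| = 0.
|Patch 1∩Patch 2∩Patch 3| = 0.
|Patch 1 ∪ Patch 2 ∪ Patch 3| = 76 − 24.149 + 0 = 51.85.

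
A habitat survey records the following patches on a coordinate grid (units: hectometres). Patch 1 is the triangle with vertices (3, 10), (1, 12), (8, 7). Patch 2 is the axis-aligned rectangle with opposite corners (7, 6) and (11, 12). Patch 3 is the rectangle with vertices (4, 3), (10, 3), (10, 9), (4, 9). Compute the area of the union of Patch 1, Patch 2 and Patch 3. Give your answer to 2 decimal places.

52.47

By inclusion–exclusion:
Individual areas: |Patch 1| = 2, |Patch 2| = 24, |Patch 3| = 36.
|Patch 1∩Patch 2| = 0.0571.
|Patch 1∩Patch 3| = 0.5333.
|Patch 2∩Patch 3|: x∈[7,10], y∈[6,9] → 3·3 = 9.
|Patch 1∩Patch 2∩Patch 3| = 0.0571.
|Patch 1 ∪ Patch 2 ∪ Patch 3| = 62 − 9.5905 + 0.0571 = 52.47.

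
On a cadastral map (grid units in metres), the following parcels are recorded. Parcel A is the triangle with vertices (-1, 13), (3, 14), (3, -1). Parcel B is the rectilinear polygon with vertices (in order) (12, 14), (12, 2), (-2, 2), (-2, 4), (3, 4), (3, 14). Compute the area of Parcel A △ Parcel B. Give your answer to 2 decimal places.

143.43

|Parcel A| = 30, |Parcel B| = 118, |Parcel A∩Parcel B| = 2.2857.
|Parcel A △ Parcel B| = |Parcel A| + |Parcel B| − 2·|Parcel A∩Parcel B| = 30 + 118 − 4.5714 = 143.43.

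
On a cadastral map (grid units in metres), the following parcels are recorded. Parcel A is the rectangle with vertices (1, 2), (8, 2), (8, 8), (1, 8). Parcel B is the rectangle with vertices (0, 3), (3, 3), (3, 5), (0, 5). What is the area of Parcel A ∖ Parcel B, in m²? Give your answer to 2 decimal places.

38.00

|Parcel A∩Parcel B|: x∈[1,3], y∈[3,5] → 2·2 = 4.
|Parcel A| = 42.
|Parcel A ∖ Parcel B| = |Parcel A| − |Parcel A∩Parcel B| = 42 − 4 = 38.00.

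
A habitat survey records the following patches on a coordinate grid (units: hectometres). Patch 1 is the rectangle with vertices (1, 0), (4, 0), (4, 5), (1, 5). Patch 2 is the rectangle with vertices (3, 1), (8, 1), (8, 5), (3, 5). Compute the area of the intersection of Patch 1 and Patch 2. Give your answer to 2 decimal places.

4.00

|Patch 1∩Patch 2|: x∈[3,4], y∈[1,5] → 1·4 = 4.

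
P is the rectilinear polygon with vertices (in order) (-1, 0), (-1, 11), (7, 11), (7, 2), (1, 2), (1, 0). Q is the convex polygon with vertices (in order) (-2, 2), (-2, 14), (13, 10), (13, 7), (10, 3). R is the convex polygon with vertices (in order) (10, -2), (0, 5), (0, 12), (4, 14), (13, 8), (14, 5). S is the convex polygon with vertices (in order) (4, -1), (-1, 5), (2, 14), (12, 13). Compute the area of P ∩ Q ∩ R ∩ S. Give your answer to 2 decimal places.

52.49

The intersection is the polygon with vertices (7,4.25), (6.1,2.675), (3.617,2.468), (0,5), (0,8), (1,11), (7,11).
By the shoelace formula its area is 52.49.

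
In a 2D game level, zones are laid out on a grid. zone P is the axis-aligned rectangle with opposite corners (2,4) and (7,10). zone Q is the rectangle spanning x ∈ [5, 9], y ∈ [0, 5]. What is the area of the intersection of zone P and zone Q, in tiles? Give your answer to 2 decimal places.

|zone P∩zone Q|: x∈[5,7], y∈[4,5] → 2·1 = 2.

2.00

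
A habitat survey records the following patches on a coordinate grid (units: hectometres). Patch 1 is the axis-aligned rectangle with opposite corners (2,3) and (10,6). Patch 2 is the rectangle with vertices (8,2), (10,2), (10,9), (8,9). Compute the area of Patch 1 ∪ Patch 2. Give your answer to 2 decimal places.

By inclusion–exclusion:
Individual areas: |Patch 1| = 24, |Patch 2| = 14.
|Patch 1∩Patch 2|: x∈[8,10], y∈[3,6] → 2·3 = 6.
|Patch 1 ∪ Patch 2| = 38 − 6 = 32.00.

32.00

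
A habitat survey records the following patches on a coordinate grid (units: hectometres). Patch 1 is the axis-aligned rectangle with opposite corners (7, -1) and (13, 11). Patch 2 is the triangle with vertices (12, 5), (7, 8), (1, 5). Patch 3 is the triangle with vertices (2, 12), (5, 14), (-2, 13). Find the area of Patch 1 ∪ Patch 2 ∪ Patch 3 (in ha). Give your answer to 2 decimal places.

86.50

By inclusion–exclusion:
Individual areas: |Patch 1| = 72, |Patch 2| = 16.5, |Patch 3| = 5.5.
|Patch 1∩Patch 2| = 7.5.
|Patch 1∩Patch 3| = 0.
|Patch 2∩Patch 3| = 0.
|Patch 1∩Patch 2∩Patch 3| = 0.
|Patch 1 ∪ Patch 2 ∪ Patch 3| = 94 − 7.5 + 0 = 86.50.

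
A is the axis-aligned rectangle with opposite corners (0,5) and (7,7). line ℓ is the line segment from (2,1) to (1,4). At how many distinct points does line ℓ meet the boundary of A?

0

The segment lies entirely outside A and never meets its boundary.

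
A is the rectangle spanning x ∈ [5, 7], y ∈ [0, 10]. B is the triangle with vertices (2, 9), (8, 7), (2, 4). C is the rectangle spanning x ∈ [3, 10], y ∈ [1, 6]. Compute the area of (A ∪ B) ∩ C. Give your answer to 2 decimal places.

The region (A ∪ B) ∩ C is the polygon with vertices (5,5.5), (3,4.5), (3,6), (7,6), (7,1), (5,1).
By the shoelace formula its area is 12.00.

12.00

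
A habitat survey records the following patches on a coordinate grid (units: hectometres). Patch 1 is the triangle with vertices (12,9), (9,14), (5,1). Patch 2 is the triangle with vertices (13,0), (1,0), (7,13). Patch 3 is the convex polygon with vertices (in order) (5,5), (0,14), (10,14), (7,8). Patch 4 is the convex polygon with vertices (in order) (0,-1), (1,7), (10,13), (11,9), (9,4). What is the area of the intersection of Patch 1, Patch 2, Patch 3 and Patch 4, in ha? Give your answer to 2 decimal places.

The intersection is the polygon with vertices (8.2,10.4), (7.4,8.8), (8.015,10.8).
By the shoelace formula its area is 0.31.

0.31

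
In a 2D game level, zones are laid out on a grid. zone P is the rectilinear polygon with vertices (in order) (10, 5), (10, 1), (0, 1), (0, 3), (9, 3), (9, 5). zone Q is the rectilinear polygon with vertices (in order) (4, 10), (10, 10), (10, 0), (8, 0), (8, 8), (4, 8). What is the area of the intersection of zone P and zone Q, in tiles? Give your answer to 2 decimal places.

6.00

The intersection is the polygon with vertices (10,1), (8,1), (8,3), (9,3), (9,5), (10,5).
By the shoelace formula its area is 6.00.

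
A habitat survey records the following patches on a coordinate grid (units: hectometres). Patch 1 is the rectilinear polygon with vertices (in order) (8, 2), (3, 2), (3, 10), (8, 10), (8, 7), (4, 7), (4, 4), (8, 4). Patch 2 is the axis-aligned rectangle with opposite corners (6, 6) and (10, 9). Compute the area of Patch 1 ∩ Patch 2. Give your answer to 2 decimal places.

The intersection is the polygon with vertices (8,7), (6,7), (6,9), (8,9).
By the shoelace formula its area is 4.00.

4.00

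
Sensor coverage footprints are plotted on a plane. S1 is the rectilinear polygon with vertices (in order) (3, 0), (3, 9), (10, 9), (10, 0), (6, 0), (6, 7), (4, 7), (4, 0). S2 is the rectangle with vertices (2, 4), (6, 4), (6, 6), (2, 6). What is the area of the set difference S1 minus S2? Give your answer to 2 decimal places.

|S1| = 49, |S1∩S2| = 2.
|S1 ∖ S2| = |S1| − |S1∩S2| = 49 − 2 = 47.00.

47.00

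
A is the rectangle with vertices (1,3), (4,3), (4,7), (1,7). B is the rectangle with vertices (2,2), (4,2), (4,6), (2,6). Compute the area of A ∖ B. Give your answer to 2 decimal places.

|A∩B|: x∈[2,4], y∈[3,6] → 2·3 = 6.
|A| = 12.
|A ∖ B| = |A| − |A∩B| = 12 − 6 = 6.00.

6.00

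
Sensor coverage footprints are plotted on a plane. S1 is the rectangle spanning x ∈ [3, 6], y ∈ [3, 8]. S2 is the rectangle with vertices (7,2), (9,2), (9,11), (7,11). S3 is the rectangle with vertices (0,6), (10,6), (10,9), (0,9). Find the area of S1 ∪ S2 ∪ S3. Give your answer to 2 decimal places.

By inclusion–exclusion:
Individual areas: |S1| = 15, |S2| = 18, |S3| = 30.
|S1∩S2| = 0 (no overlap).
|S1∩S3|: x∈[3,6], y∈[6,8] → 3·2 = 6.
|S2∩S3|: x∈[7,9], y∈[6,9] → 2·3 = 6.
|S1∩S2∩S3| = 0.
|S1 ∪ S2 ∪ S3| = 63 − 12 + 0 = 51.00.

51.00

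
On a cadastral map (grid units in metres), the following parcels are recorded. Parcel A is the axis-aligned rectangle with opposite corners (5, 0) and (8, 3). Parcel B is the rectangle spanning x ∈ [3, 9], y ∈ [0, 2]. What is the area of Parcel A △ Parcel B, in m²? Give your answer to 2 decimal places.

|Parcel A∩Parcel B|: x∈[5,8], y∈[0,2] → 3·2 = 6.
|Parcel A △ Parcel B| = |Parcel A| + |Parcel B| − 2·|Parcel A∩Parcel B| = 9 + 12 − 12 = 9.00.

9.00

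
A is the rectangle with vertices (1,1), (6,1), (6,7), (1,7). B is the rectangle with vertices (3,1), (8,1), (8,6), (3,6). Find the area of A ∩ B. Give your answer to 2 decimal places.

|A∩B|: x∈[3,6], y∈[1,6] → 3·5 = 15.

15.00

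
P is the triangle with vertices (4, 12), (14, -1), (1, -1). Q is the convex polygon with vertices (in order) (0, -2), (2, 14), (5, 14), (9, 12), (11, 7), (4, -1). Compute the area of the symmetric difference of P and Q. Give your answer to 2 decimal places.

86.32

|P| = 84.5, |Q| = 110, |P∩Q| = 54.0906.
|P △ Q| = |P| + |Q| − 2·|P∩Q| = 84.5 + 110 − 108.1813 = 86.32.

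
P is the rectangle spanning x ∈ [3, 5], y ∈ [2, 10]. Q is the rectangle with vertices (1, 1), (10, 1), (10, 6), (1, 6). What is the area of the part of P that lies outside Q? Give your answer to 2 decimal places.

|P∩Q|: x∈[3,5], y∈[2,6] → 2·4 = 8.
|P| = 16.
|P ∖ Q| = |P| − |P∩Q| = 16 − 8 = 8.00.

8.00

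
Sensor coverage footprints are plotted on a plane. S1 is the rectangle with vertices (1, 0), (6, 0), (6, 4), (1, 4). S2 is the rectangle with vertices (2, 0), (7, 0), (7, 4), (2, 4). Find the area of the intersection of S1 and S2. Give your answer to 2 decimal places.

|S1∩S2|: x∈[2,6], y∈[0,4] → 4·4 = 16.

16.00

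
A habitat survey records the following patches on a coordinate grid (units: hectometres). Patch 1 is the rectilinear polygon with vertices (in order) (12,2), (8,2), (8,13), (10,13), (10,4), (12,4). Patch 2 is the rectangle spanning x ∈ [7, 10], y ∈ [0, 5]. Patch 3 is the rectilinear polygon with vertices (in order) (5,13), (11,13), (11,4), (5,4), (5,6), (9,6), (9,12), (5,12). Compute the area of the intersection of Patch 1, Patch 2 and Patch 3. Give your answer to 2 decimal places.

The intersection is the polygon with vertices (8,5), (10,5), (10,4), (8,4).
By the shoelace formula its area is 2.00.

2.00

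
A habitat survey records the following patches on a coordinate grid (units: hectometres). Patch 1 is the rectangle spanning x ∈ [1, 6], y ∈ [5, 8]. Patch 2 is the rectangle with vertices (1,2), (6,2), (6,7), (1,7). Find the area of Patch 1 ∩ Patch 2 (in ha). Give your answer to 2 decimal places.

10.00

|Patch 1∩Patch 2|: x∈[1,6], y∈[5,7] → 5·2 = 10.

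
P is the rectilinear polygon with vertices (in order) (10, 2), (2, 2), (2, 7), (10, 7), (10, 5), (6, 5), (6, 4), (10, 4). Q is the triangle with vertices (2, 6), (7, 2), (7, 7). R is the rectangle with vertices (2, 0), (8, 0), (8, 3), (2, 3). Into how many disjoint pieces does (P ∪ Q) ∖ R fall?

(P ∪ Q) ∖ R is a single connected region.

1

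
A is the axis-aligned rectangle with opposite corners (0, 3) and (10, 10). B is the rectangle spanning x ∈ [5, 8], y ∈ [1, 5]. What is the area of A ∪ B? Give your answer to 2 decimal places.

76.00

By inclusion–exclusion:
Individual areas: |A| = 70, |B| = 12.
|A∩B|: x∈[5,8], y∈[3,5] → 3·2 = 6.
|A ∪ B| = 82 − 6 = 76.00.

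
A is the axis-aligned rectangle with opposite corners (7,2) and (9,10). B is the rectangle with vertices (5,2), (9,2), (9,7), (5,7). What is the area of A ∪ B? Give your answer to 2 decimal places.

26.00

By inclusion–exclusion:
Individual areas: |A| = 16, |B| = 20.
|A∩B|: x∈[7,9], y∈[2,7] → 2·5 = 10.
|A ∪ B| = 36 − 10 = 26.00.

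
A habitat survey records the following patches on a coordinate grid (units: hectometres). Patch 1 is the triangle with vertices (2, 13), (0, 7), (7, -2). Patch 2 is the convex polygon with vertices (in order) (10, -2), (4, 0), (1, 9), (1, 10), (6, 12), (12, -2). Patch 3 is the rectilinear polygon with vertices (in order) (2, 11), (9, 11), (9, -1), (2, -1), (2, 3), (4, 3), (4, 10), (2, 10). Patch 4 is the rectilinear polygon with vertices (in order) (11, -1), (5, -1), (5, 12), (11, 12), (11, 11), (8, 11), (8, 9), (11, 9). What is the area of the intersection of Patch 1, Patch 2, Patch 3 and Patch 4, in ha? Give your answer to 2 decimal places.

The intersection is the polygon with vertices (5.95,-0.65), (5,0.571), (5,4), (6.625,-0.875).
By the shoelace formula its area is 3.09.

3.09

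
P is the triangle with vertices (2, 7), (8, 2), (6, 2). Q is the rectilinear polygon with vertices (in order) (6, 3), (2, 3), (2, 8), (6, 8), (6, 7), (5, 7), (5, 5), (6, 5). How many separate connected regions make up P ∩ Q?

1

P ∩ Q is a single connected region.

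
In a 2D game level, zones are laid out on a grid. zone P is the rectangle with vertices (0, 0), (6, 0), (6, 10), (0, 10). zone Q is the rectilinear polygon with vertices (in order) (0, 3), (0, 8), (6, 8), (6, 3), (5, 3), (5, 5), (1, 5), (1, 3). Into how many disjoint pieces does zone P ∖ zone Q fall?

2

zone P ∖ zone Q splits into 2 disjoint pieces (area 26, area 12).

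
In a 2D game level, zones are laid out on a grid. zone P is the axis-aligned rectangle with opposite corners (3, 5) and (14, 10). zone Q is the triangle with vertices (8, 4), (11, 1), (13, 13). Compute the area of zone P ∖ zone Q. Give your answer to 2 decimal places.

44.31

|zone P| = 55, |zone P∩zone Q| = 10.6944.
|zone P ∖ zone Q| = |zone P| − |zone P∩zone Q| = 55 − 10.6944 = 44.31.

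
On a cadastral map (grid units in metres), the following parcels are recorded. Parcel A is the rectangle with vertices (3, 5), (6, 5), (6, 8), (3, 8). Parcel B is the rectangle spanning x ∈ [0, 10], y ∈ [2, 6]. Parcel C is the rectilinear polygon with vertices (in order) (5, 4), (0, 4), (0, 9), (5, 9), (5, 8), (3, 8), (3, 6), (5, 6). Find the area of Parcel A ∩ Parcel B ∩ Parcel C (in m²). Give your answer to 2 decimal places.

2.00

The intersection is the polygon with vertices (3,5), (3,6), (5,6), (5,5).
By the shoelace formula its area is 2.00.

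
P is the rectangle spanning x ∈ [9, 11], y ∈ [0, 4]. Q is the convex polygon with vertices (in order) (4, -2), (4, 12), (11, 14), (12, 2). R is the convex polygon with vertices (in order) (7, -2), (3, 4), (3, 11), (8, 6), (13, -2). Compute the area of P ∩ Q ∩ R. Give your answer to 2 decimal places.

The intersection is the polygon with vertices (9.25,4), (10.857,1.429), (9,0.5), (9,4).
By the shoelace formula its area is 3.57.

3.57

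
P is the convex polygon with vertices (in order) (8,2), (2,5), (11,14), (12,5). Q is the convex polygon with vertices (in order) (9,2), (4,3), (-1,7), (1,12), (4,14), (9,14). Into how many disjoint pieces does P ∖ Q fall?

P ∖ Q splits into 2 disjoint pieces (area 0.0877, area 23.875).

2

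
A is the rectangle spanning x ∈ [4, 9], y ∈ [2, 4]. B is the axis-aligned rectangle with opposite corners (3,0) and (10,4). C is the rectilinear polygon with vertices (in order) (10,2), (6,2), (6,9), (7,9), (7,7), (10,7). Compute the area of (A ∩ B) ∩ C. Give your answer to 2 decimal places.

The region (A ∩ B) ∩ C is the polygon with vertices (6,2), (6,4), (9,4), (9,2).
By the shoelace formula its area is 6.00.

6.00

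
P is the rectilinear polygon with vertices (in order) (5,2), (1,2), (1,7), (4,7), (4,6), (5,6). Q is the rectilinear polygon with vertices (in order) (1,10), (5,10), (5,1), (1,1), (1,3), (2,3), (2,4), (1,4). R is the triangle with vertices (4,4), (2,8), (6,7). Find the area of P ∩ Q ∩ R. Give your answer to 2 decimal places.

3.50

The intersection is the polygon with vertices (4,7), (4,6), (5,6), (5,5.5), (4,4), (2.5,7).
By the shoelace formula its area is 3.50.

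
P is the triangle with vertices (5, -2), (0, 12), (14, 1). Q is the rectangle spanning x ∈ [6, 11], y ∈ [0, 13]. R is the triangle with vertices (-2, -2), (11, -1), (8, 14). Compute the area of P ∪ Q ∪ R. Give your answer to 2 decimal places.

136.86

By inclusion–exclusion:
Individual areas: |P| = 70.5, |Q| = 65, |R| = 99.
|P∩Q| = 26.6071.
|P∩R| = 51.4989.
|Q∩R| = 43.9875.
|P∩Q∩R| = 24.4547.
|P ∪ Q ∪ R| = 234.5 − 122.0935 + 24.4547 = 136.86.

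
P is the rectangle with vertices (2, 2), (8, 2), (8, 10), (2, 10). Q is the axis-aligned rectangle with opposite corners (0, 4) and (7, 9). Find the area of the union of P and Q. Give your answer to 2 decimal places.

58.00

By inclusion–exclusion:
Individual areas: |P| = 48, |Q| = 35.
|P∩Q|: x∈[2,7], y∈[4,9] → 5·5 = 25.
|P ∪ Q| = 83 − 25 = 58.00.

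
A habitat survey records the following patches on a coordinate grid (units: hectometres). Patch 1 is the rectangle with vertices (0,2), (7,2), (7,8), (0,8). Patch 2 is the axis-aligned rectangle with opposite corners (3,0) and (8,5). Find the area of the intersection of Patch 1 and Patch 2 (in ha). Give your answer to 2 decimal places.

|Patch 1∩Patch 2|: x∈[3,7], y∈[2,5] → 4·3 = 12.

12.00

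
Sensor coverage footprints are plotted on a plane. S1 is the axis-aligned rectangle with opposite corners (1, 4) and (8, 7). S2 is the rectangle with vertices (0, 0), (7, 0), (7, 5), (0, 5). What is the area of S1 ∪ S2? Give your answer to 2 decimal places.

50.00

By inclusion–exclusion:
Individual areas: |S1| = 21, |S2| = 35.
|S1∩S2|: x∈[1,7], y∈[4,5] → 6·1 = 6.
|S1 ∪ S2| = 56 − 6 = 50.00.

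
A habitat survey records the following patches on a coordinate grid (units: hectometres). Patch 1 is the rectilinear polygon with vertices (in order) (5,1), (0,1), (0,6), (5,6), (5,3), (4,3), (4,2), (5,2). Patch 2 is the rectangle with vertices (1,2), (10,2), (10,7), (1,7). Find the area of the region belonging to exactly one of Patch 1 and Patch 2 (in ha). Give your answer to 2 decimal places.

39.00

|Patch 1| = 24, |Patch 2| = 45, |Patch 1∩Patch 2| = 15.
|Patch 1 △ Patch 2| = |Patch 1| + |Patch 2| − 2·|Patch 1∩Patch 2| = 24 + 45 − 30 = 39.00.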